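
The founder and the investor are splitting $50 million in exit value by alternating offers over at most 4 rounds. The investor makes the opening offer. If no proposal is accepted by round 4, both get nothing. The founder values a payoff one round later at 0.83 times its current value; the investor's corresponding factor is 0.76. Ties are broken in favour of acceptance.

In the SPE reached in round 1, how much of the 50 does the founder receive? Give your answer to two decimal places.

36.14

Round 4 (the founder proposes): rejection yields 0 for the investor; the founder offers 0 and keeps 50.
Round 3 (the investor proposes): the founder can get 50 next round, worth 0.83 × 50 = 41.5 now; the investor offers that and keeps 8.5.
Round 2 (the founder proposes): the investor can get 8.5 next round, worth 0.76 × 8.5 = 6.46 now. The founder offers 6.46 and keeps 50 − 6.46 = 43.54.
Round 1 (the investor proposes): the founder can get 43.54 next round, worth 0.83 × 43.54 = 36.1382 now. The investor offers 36.1382 and keeps 50 − 36.1382 = 13.8618.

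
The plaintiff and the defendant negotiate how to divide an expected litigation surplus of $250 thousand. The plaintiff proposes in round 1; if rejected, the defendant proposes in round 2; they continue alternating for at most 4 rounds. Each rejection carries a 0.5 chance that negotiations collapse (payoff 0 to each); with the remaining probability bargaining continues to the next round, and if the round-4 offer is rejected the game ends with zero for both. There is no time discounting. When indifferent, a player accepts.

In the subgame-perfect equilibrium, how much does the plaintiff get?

156.25

Round 4 (the defendant proposes): the plaintiff will accept anything ≥ 0, so the defendant offers 0 and keeps 250.
Round 3 (the plaintiff proposes): rejecting gives the defendant an expected 0.5 × 250 = 125; the plaintiff offers that and keeps 125.
Round 2 (the defendant proposes): rejecting gives the plaintiff an expected 0.5 × 125 = 62.5, so the defendant offers 62.5, keeping 187.5.
Round 1 (the plaintiff proposes): rejecting gives the defendant an expected 0.5 × 187.5 = 93.75; the plaintiff offers that and keeps 156.25.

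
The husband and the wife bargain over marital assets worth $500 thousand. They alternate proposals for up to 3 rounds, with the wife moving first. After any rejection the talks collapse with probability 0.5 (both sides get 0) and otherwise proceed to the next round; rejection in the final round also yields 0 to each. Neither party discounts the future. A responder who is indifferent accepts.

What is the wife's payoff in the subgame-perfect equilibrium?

Round 3 (the wife proposes): the husband will accept anything ≥ 0, so the wife offers 0 and keeps 500.
Round 2 (the husband proposes): rejecting gives the wife an expected 0.5 × 500 = 250. The husband offers 250 and keeps 500 − 250 = 250.
Round 1 (the wife proposes): rejecting gives the husband an expected 0.5 × 250 = 125; the wife offers that and keeps 375.

375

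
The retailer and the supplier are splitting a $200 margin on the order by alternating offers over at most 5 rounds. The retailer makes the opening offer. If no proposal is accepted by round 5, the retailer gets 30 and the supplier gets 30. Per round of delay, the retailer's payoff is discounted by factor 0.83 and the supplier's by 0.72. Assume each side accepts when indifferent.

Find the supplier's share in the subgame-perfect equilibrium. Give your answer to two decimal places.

Solve by backward induction from round 5.
Round 5 (the retailer proposes): the supplier gets 30 if talks fail, so the retailer offers 30 and keeps 170.
Round 4 (the supplier proposes): the retailer can get 170 next round, worth 0.83 × 170 = 141.1 now; the supplier offers that and keeps 58.9.
Round 3 (the retailer proposes): the supplier can get 58.9 next round, worth 0.72 × 58.9 = 42.408 now, so the retailer offers 42.408, keeping 157.592.
Round 2 (the supplier proposes): the retailer can get 157.592 next round, worth 0.83 × 157.592 = 130.80136 now; the supplier offers that and keeps 69.19864.
Round 1 (the retailer proposes): the supplier can get 69.19864 next round, worth 0.72 × 69.19864 = 49.8230208 now, so the retailer offers 49.8230208, keeping 150.1769792.

49.82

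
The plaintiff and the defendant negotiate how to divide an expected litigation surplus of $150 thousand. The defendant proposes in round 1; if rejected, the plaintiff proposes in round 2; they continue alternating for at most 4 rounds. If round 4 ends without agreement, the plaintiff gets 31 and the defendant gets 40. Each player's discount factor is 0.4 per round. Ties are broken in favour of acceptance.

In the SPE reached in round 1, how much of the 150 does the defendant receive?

106.96

Round 4 (the plaintiff proposes): the defendant gets 40 if talks fail, so the plaintiff offers 40 and keeps 110.
Round 3 (the defendant proposes): the plaintiff can get 110 next round, worth 0.4 × 110 = 44 now; the defendant offers that and keeps 106.
Round 2 (the plaintiff proposes): the defendant can get 106 next round, worth 0.4 × 106 = 42.4 now, so the plaintiff offers 42.4, keeping 107.6.
Round 1 (the defendant proposes): the plaintiff can get 107.6 next round, worth 0.4 × 107.6 = 43.04 now; the defendant offers that and keeps 106.96.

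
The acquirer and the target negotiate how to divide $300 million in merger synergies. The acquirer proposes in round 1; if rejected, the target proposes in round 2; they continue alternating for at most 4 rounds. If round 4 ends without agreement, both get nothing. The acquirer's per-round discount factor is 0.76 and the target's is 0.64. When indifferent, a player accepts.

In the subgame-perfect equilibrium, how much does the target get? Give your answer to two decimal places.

Work backward from the last round.
Round 4 (the target proposes): rejection yields 0 for the acquirer; the target offers 0 and keeps 300.
Round 3 (the acquirer proposes): the target can get 300 next round, worth 0.64 × 300 = 192 now, so the acquirer offers 192, keeping 108.
Round 2 (the target proposes): the acquirer can get 108 next round, worth 0.76 × 108 = 82.08 now; the target offers that and keeps 217.92.
Round 1 (the acquirer proposes): the target can get 217.92 next round, worth 0.64 × 217.92 = 139.4688 now, so the acquirer offers 139.4688, keeping 160.5312.

139.47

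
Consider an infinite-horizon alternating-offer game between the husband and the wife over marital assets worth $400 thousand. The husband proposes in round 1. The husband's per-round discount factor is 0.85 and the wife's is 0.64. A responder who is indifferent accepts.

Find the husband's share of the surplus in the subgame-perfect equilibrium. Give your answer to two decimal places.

Let x be the husband's share when the husband proposes and y be the wife's share when the wife proposes.
The wife accepts iff offered ≥ 0.64·y, so x = 400 − 0.64y. Symmetrically y = 400 − 0.85x.
Substituting: x = 400 − 0.64(400 − 0.85x), giving x(1 − 0.85·0.64) = 400(1 − 0.64).
So x = 400 × 0.36 / 0.456 ≈ 315.7895, and the wife receives 400 − x ≈ 84.2105.

315.79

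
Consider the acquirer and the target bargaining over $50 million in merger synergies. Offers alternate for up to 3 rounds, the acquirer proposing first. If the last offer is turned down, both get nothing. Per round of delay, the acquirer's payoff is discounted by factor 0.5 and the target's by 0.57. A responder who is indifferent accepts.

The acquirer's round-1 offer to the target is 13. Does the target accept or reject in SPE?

Reject

Work out the target's continuation value if the offer is rejected.
Round 3 (the acquirer proposes): rejection yields 0 for the target; the acquirer offers 0 and keeps 50.
Round 2 (the target proposes): the acquirer can get 50 next round, worth 0.5 × 50 = 25 now, so the target offers 25, keeping 25.
So by rejecting in round 1, the target gets 25 next round, worth 0.57 × 25 = 14.25 now.
Offer 13 < 14.25, so the target rejects.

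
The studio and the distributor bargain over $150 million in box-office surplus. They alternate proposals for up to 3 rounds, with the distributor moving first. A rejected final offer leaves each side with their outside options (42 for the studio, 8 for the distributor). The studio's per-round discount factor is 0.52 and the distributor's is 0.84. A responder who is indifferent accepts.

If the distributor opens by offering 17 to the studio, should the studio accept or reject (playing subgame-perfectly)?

Reject

Round 3 (the distributor proposes): the studio gets 42 if talks fail, so the distributor offers 42 and keeps 108.
Round 2 (the studio proposes): the distributor can get 108 next round, worth 0.84 × 108 = 90.72 now; the studio offers that and keeps 59.28.
So by rejecting in round 1, the studio gets 59.28 next round, worth 0.52 × 59.28 = 30.8256 now.
Offer 17 < 30.8256, so the studio rejects.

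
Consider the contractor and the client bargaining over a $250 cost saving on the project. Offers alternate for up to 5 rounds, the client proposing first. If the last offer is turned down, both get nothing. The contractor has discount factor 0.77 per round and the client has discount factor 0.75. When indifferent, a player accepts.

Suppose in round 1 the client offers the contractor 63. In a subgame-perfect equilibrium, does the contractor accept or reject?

Reject

Work out the contractor's continuation value if the offer is rejected.
Round 5 (the client proposes): rejection yields 0 for the contractor; the client offers 0 and keeps 250.
Round 4 (the contractor proposes): the client can get 250 next round, worth 0.75 × 250 = 187.5 now; the contractor offers that and keeps 62.5.
Round 3 (the client proposes): the contractor can get 62.5 next round, worth 0.77 × 62.5 = 48.125 now, so the client offers 48.125, keeping 201.875.
Round 2 (the contractor proposes): the client can get 201.875 next round, worth 0.75 × 201.875 = 151.40625 now; the contractor offers that and keeps 98.59375.
So by rejecting in round 1, the contractor gets 98.59375 next round, worth 0.77 × 98.59375 = 75.9171875 now.
Offer 63 < 75.9171875, so the contractor rejects.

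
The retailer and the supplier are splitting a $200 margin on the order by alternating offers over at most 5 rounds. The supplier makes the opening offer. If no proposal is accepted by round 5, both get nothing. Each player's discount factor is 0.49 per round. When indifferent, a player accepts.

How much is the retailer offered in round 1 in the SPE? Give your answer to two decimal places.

61.98

Round 5 (the supplier proposes): the retailer will accept anything ≥ 0, so the supplier offers 0 and keeps 200.
Round 4 (the retailer proposes): the supplier can get 200 next round, worth 0.49 × 200 = 98 now. The retailer offers 98 and keeps 200 − 98 = 102.
Round 3 (the supplier proposes): the retailer can get 102 next round, worth 0.49 × 102 = 49.98 now; the supplier offers that and keeps 150.02.
Round 2 (the retailer proposes): the supplier can get 150.02 next round, worth 0.49 × 150.02 = 73.5098 now; the retailer offers that and keeps 126.4902.
Round 1 (the supplier proposes): the retailer can get 126.4902 next round, worth 0.49 × 126.4902 = 61.980198 now, so the supplier offers 61.980198, keeping 138.019802.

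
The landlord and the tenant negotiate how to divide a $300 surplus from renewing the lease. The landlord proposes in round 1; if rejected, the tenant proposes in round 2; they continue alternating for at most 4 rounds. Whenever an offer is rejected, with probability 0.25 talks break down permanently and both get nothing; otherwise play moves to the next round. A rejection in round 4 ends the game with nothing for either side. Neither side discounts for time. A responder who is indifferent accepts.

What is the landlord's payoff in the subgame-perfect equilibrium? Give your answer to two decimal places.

Round 4 (the tenant proposes): rejection yields 0 for the landlord; the tenant offers 0 and keeps 300.
Round 3 (the landlord proposes): rejecting gives the tenant an expected 0.75 × 300 = 225. The landlord offers 225 and keeps 300 − 225 = 75.
Round 2 (the tenant proposes): rejecting gives the landlord an expected 0.75 × 75 = 56.25, so the tenant offers 56.25, keeping 243.75.
Round 1 (the landlord proposes): rejecting gives the tenant an expected 0.75 × 243.75 = 182.8125, so the landlord offers 182.8125, keeping 117.1875.

117.19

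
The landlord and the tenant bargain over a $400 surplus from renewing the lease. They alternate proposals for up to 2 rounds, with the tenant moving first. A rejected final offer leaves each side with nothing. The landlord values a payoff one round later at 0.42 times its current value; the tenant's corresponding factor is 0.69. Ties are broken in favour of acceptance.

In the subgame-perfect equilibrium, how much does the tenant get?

232

Round 2 (the landlord proposes): rejection yields 0 for the tenant; the landlord offers 0 and keeps 400.
Round 1 (the tenant proposes): the landlord can get 400 next round, worth 0.42 × 400 = 168 now. The tenant offers 168 and keeps 400 − 168 = 232.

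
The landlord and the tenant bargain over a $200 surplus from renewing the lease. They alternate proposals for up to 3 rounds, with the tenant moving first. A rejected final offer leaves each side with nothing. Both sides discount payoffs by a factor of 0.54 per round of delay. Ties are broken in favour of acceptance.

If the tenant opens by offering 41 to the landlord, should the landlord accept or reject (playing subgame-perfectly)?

Reject

Round 3 (the tenant proposes): rejection yields 0 for the landlord; the tenant offers 0 and keeps 200.
Round 2 (the landlord proposes): the tenant can get 200 next round, worth 0.54 × 200 = 108 now, so the landlord offers 108, keeping 92.
So by rejecting in round 1, the landlord gets 92 next round, worth 0.54 × 92 = 49.68 now.
Offer 41 < 49.68, so the landlord rejects.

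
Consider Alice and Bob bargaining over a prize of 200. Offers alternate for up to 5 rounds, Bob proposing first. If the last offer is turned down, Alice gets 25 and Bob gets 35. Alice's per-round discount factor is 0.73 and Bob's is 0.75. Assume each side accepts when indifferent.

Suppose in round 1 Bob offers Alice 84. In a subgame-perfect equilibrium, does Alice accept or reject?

Work out Alice's continuation value if the offer is rejected.
Round 5 (Bob proposes): Alice gets 25 if talks fail, so Bob offers 25 and keeps 175.
Round 4 (Alice proposes): Bob can get 175 next round, worth 0.75 × 175 = 131.25 now. Alice offers 131.25 and keeps 200 − 131.25 = 68.75.
Round 3 (Bob proposes): Alice can get 68.75 next round, worth 0.73 × 68.75 = 50.1875 now, so Bob offers 50.1875, keeping 149.8125.
Round 2 (Alice proposes): Bob can get 149.8125 next round, worth 0.75 × 149.8125 = 112.359375 now; Alice offers that and keeps 87.640625.
So by rejecting in round 1, Alice gets 87.640625 next round, worth 0.73 × 87.640625 = 63.97765625 now.
Offer 84 ≥ 63.97765625, so Alice accepts.

Accept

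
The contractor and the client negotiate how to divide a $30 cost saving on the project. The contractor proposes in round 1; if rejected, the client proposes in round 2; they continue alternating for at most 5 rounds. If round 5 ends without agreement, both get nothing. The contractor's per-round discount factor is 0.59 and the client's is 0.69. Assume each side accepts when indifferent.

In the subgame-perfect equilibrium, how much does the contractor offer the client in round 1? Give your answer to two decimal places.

11.94

Round 5 (the contractor proposes): rejection yields 0 for the client; the contractor offers 0 and keeps 30.
Round 4 (the client proposes): the contractor can get 30 next round, worth 0.59 × 30 = 17.7 now, so the client offers 17.7, keeping 12.3.
Round 3 (the contractor proposes): the client can get 12.3 next round, worth 0.69 × 12.3 = 8.487 now; the contractor offers that and keeps 21.513.
Round 2 (the client proposes): the contractor can get 21.513 next round, worth 0.59 × 21.513 = 12.69267 now; the client offers that and keeps 17.30733.
Round 1 (the contractor proposes): the client can get 17.30733 next round, worth 0.69 × 17.30733 = 11.9420577 now. The contractor offers 11.9420577 and keeps 30 − 11.9420577 = 18.0579423.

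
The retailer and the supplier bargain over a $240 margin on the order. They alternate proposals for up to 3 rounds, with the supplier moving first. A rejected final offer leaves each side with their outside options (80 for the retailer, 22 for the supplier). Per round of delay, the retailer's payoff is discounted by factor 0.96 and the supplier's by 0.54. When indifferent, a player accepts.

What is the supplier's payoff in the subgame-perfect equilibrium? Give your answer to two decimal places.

92.54

Round 3 (the supplier proposes): the retailer gets 80 if talks fail, so the supplier offers 80 and keeps 160.
Round 2 (the retailer proposes): the supplier can get 160 next round, worth 0.54 × 160 = 86.4 now. The retailer offers 86.4 and keeps 240 − 86.4 = 153.6.
Round 1 (the supplier proposes): the retailer can get 153.6 next round, worth 0.96 × 153.6 = 147.456 now. The supplier offers 147.456 and keeps 240 − 147.456 = 92.544.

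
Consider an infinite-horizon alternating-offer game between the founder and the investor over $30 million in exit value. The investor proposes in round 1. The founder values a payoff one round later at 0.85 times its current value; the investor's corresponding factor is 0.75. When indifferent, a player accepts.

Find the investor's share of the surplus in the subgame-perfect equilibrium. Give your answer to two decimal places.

12.41

When the investor proposes, the founder accepts any offer worth at least 0.85 times what the founder would get by proposing next round; and vice versa.
This gives x = 30 − 0.85y and y = 30 − 0.75x, where x and y are each side's share when it proposes.
Hence (1 − 0.85·0.75)x = 30(1 − 0.85), i.e. 0.3625·x = 4.5.
x ≈ 12.4138; the founder's share is 30 − x ≈ 17.5862.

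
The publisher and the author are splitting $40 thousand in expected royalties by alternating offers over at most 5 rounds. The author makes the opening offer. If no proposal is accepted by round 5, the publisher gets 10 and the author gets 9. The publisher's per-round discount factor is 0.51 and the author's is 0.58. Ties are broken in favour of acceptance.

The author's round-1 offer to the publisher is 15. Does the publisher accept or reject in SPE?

Round 5 (the author proposes): the publisher gets 10 if talks fail, so the author offers 10 and keeps 30.
Round 4 (the publisher proposes): the author can get 30 next round, worth 0.58 × 30 = 17.4 now, so the publisher offers 17.4, keeping 22.6.
Round 3 (the author proposes): the publisher can get 22.6 next round, worth 0.51 × 22.6 = 11.526 now. The author offers 11.526 and keeps 40 − 11.526 = 28.474.
Round 2 (the publisher proposes): the author can get 28.474 next round, worth 0.58 × 28.474 = 16.51492 now, so the publisher offers 16.51492, keeping 23.48508.
So by rejecting in round 1, the publisher gets 23.48508 next round, worth 0.51 × 23.48508 = 11.9773908 now.
Offer 15 ≥ 11.9773908, so the publisher accepts.

Accept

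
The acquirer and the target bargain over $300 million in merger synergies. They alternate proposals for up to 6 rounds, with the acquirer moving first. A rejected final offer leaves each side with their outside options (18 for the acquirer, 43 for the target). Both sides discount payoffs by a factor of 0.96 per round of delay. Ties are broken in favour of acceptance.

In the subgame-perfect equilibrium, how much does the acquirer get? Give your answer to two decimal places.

Round 6 (the target proposes): the acquirer gets 18 if talks fail, so the target offers 18 and keeps 282.
Round 5 (the acquirer proposes): the target can get 282 next round, worth 0.96 × 282 = 270.72 now, so the acquirer offers 270.72, keeping 29.28.
Round 4 (the target proposes): the acquirer can get 29.28 next round, worth 0.96 × 29.28 = 28.1088 now; the target offers that and keeps 271.8912.
Round 3 (the acquirer proposes): the target can get 271.8912 next round, worth 0.96 × 271.8912 = 261.015552 now; the acquirer offers that and keeps 38.984448.
Round 2 (the target proposes): the acquirer can get 38.984448 next round, worth 0.96 × 38.984448 = 37.42507008 now; the target offers that and keeps 262.57492992.
Round 1 (the acquirer proposes): the target can get 262.57492992 next round, worth 0.96 × 262.57492992 = 252.0719327232 now. The acquirer offers 252.0719327232 and keeps 300 − 252.0719327232 = 47.9280672768.

47.93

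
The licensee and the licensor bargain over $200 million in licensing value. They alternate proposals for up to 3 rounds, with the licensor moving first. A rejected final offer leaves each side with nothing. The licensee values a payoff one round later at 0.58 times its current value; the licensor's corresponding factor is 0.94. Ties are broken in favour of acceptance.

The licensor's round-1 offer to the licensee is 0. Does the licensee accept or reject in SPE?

Round 3 (the licensor proposes): rejection yields 0 for the licensee; the licensor offers 0 and keeps 200.
Round 2 (the licensee proposes): the licensor can get 200 next round, worth 0.94 × 200 = 188 now. The licensee offers 188 and keeps 200 − 188 = 12.
So by rejecting in round 1, the licensee gets 12 next round, worth 0.58 × 12 = 6.96 now.
Offer 0 < 6.96, so the licensee rejects.

Reject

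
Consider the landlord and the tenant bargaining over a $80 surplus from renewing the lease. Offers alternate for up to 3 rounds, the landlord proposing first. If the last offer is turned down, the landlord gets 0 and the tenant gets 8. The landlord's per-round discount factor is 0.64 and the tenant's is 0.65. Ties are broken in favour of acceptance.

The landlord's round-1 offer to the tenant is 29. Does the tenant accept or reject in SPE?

Work out the tenant's continuation value if the offer is rejected.
Round 3 (the landlord proposes): the tenant gets 8 if talks fail, so the landlord offers 8 and keeps 72.
Round 2 (the tenant proposes): the landlord can get 72 next round, worth 0.64 × 72 = 46.08 now; the tenant offers that and keeps 33.92.
So by rejecting in round 1, the tenant gets 33.92 next round, worth 0.65 × 33.92 = 22.048 now.
Offer 29 ≥ 22.048, so the tenant accepts.

Accept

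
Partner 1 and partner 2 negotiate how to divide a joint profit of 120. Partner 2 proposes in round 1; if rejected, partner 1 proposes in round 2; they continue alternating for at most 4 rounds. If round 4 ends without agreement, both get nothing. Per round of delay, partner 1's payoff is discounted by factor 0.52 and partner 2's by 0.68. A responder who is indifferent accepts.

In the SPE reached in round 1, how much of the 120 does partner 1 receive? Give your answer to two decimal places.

Round 4 (partner 1 proposes): partner 2 will accept anything ≥ 0, so partner 1 offers 0 and keeps 120.
Round 3 (partner 2 proposes): partner 1 can get 120 next round, worth 0.52 × 120 = 62.4 now, so partner 2 offers 62.4, keeping 57.6.
Round 2 (partner 1 proposes): partner 2 can get 57.6 next round, worth 0.68 × 57.6 = 39.168 now; partner 1 offers that and keeps 80.832.
Round 1 (partner 2 proposes): partner 1 can get 80.832 next round, worth 0.52 × 80.832 = 42.03264 now. Partner 2 offers 42.03264 and keeps 120 − 42.03264 = 77.96736.

42.03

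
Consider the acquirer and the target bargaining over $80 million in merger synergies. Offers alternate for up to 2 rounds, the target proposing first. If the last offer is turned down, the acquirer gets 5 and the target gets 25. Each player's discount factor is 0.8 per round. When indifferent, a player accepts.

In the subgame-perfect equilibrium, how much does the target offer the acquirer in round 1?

44

Round 2 (the acquirer proposes): the target gets 25 if talks fail, so the acquirer offers 25 and keeps 55.
Round 1 (the target proposes): the acquirer can get 55 next round, worth 0.8 × 55 = 44 now; the target offers that and keeps 36.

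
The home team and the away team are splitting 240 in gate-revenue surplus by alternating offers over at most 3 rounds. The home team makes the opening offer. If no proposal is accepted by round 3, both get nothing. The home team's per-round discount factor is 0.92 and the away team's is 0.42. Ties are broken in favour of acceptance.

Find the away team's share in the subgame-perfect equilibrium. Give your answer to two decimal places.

8.06

By backward induction:
Round 3 (the home team proposes): rejection yields 0 for the away team; the home team offers 0 and keeps 240.
Round 2 (the away team proposes): the home team can get 240 next round, worth 0.92 × 240 = 220.8 now, so the away team offers 220.8, keeping 19.2.
Round 1 (the home team proposes): the away team can get 19.2 next round, worth 0.42 × 19.2 = 8.064 now, so the home team offers 8.064, keeping 231.936.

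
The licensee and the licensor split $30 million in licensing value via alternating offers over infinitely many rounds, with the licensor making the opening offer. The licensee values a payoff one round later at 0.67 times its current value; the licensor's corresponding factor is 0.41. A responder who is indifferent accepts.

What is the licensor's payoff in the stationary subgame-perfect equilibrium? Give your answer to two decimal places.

In a stationary SPE each proposer offers the other exactly their discounted continuation value.
If the licensor keeps x when proposing and the licensee keeps y when proposing, then x = 30 − 0.67y and y = 30 − 0.41x.
Solving: x = 30(1 − 0.67) / (1 − 0.41·0.67) = 9.9 / 0.7253 ≈ 13.6495.
The licensee gets 30 − 13.6495 ≈ 16.3505.

13.65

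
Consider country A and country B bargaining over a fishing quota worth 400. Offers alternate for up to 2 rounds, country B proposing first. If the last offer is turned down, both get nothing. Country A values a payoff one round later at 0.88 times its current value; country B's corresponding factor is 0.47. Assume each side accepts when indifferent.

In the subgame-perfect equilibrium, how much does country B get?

48

Round 2 (country A proposes): rejection yields 0 for country B; country A offers 0 and keeps 400.
Round 1 (country B proposes): country A can get 400 next round, worth 0.88 × 400 = 352 now; country B offers that and keeps 48.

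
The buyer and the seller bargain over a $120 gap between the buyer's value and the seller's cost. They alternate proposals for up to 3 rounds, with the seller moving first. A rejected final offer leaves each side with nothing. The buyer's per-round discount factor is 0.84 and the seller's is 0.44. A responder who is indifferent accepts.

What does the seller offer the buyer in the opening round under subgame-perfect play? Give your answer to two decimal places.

Round 3 (the seller proposes): rejection yields 0 for the buyer; the seller offers 0 and keeps 120.
Round 2 (the buyer proposes): the seller can get 120 next round, worth 0.44 × 120 = 52.8 now, so the buyer offers 52.8, keeping 67.2.
Round 1 (the seller proposes): the buyer can get 67.2 next round, worth 0.84 × 67.2 = 56.448 now. The seller offers 56.448 and keeps 120 − 56.448 = 63.552.

56.45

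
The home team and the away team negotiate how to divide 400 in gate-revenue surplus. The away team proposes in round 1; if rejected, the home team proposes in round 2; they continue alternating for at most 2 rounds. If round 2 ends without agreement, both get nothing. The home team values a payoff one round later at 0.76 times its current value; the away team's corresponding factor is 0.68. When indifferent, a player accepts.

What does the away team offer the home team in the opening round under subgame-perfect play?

304

By backward induction:
Round 2 (the home team proposes): the away team will accept anything ≥ 0, so the home team offers 0 and keeps 400.
Round 1 (the away team proposes): the home team can get 400 next round, worth 0.76 × 400 = 304 now; the away team offers that and keeps 96.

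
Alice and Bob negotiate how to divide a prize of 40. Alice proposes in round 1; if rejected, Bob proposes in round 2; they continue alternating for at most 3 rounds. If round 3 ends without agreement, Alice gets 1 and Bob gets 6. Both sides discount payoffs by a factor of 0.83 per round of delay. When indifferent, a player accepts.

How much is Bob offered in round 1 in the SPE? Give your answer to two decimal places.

9.78

Solve by backward induction from round 3.
Round 3 (Alice proposes): Bob gets 6 if talks fail, so Alice offers 6 and keeps 34.
Round 2 (Bob proposes): Alice can get 34 next round, worth 0.83 × 34 = 28.22 now; Bob offers that and keeps 11.78.
Round 1 (Alice proposes): Bob can get 11.78 next round, worth 0.83 × 11.78 = 9.7774 now; Alice offers that and keeps 30.2226.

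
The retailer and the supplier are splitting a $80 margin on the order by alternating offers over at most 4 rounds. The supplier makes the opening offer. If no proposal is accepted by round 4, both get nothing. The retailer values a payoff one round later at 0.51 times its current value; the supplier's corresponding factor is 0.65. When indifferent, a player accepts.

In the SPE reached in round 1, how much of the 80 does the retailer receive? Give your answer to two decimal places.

By backward induction:
Round 4 (the retailer proposes): rejection yields 0 for the supplier; the retailer offers 0 and keeps 80.
Round 3 (the supplier proposes): the retailer can get 80 next round, worth 0.51 × 80 = 40.8 now, so the supplier offers 40.8, keeping 39.2.
Round 2 (the retailer proposes): the supplier can get 39.2 next round, worth 0.65 × 39.2 = 25.48 now. The retailer offers 25.48 and keeps 80 − 25.48 = 54.52.
Round 1 (the supplier proposes): the retailer can get 54.52 next round, worth 0.51 × 54.52 = 27.8052 now; the supplier offers that and keeps 52.1948.

27.81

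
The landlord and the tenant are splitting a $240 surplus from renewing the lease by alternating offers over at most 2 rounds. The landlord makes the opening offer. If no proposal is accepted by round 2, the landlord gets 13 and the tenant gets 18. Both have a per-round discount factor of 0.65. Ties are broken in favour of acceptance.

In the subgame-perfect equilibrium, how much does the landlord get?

92.45

Round 2 (the tenant proposes): the landlord gets 13 if talks fail, so the tenant offers 13 and keeps 227.
Round 1 (the landlord proposes): the tenant can get 227 next round, worth 0.65 × 227 = 147.55 now. The landlord offers 147.55 and keeps 240 − 147.55 = 92.45.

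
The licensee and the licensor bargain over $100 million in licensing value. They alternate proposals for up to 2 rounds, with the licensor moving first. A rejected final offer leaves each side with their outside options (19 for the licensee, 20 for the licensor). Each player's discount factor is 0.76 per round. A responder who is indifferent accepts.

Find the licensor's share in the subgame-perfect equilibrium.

39.2

Round 2 (the licensee proposes): the licensor gets 20 if talks fail, so the licensee offers 20 and keeps 80.
Round 1 (the licensor proposes): the licensee can get 80 next round, worth 0.76 × 80 = 60.8 now. The licensor offers 60.8 and keeps 100 − 60.8 = 39.2.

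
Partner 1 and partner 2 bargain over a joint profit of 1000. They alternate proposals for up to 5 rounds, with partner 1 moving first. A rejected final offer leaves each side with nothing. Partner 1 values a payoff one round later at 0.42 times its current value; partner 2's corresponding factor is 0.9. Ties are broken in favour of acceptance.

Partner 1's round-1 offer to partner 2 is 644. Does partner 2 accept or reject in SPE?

Round 5 (partner 1 proposes): rejection yields 0 for partner 2; partner 1 offers 0 and keeps 1000.
Round 4 (partner 2 proposes): partner 1 can get 1000 next round, worth 0.42 × 1000 = 420 now; partner 2 offers that and keeps 580.
Round 3 (partner 1 proposes): partner 2 can get 580 next round, worth 0.9 × 580 = 522 now; partner 1 offers that and keeps 478.
Round 2 (partner 2 proposes): partner 1 can get 478 next round, worth 0.42 × 478 = 200.76 now. Partner 2 offers 200.76 and keeps 1000 − 200.76 = 799.24.
So by rejecting in round 1, partner 2 gets 799.24 next round, worth 0.9 × 799.24 = 719.316 now.
Offer 644 < 719.316, so partner 2 rejects.

Reject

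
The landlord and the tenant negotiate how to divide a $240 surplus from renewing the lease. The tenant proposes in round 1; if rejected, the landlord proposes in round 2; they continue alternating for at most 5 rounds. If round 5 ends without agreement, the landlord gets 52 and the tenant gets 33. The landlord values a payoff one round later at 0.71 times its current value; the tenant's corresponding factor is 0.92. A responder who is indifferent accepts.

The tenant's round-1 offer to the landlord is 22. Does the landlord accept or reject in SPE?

Work out the landlord's continuation value if the offer is rejected.
Round 5 (the tenant proposes): the landlord gets 52 if talks fail, so the tenant offers 52 and keeps 188.
Round 4 (the landlord proposes): the tenant can get 188 next round, worth 0.92 × 188 = 172.96 now; the landlord offers that and keeps 67.04.
Round 3 (the tenant proposes): the landlord can get 67.04 next round, worth 0.71 × 67.04 = 47.5984 now. The tenant offers 47.5984 and keeps 240 − 47.5984 = 192.4016.
Round 2 (the landlord proposes): the tenant can get 192.4016 next round, worth 0.92 × 192.4016 = 177.009472 now, so the landlord offers 177.009472, keeping 62.990528.
So by rejecting in round 1, the landlord gets 62.990528 next round, worth 0.71 × 62.990528 = 44.72327488 now.
Offer 22 < 44.72327488, so the landlord rejects.

Reject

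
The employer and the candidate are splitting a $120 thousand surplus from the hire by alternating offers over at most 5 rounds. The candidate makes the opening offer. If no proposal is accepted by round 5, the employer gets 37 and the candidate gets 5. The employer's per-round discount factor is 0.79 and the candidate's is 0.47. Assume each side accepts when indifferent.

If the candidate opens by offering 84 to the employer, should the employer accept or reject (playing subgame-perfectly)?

Accept

Round 5 (the candidate proposes): the employer gets 37 if talks fail, so the candidate offers 37 and keeps 83.
Round 4 (the employer proposes): the candidate can get 83 next round, worth 0.47 × 83 = 39.01 now; the employer offers that and keeps 80.99.
Round 3 (the candidate proposes): the employer can get 80.99 next round, worth 0.79 × 80.99 = 63.9821 now. The candidate offers 63.9821 and keeps 120 − 63.9821 = 56.0179.
Round 2 (the employer proposes): the candidate can get 56.0179 next round, worth 0.47 × 56.0179 = 26.328413 now. The employer offers 26.328413 and keeps 120 − 26.328413 = 93.671587.
So by rejecting in round 1, the employer gets 93.671587 next round, worth 0.79 × 93.671587 = 74.00055373 now.
Offer 84 ≥ 74.00055373, so the employer accepts.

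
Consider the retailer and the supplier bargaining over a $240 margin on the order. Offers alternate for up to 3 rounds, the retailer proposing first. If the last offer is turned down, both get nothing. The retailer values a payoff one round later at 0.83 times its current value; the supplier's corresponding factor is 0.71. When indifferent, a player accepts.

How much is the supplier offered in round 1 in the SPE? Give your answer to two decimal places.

Round 3 (the retailer proposes): the supplier will accept anything ≥ 0, so the retailer offers 0 and keeps 240.
Round 2 (the supplier proposes): the retailer can get 240 next round, worth 0.83 × 240 = 199.2 now, so the supplier offers 199.2, keeping 40.8.
Round 1 (the retailer proposes): the supplier can get 40.8 next round, worth 0.71 × 40.8 = 28.968 now. The retailer offers 28.968 and keeps 240 − 28.968 = 211.032.

28.97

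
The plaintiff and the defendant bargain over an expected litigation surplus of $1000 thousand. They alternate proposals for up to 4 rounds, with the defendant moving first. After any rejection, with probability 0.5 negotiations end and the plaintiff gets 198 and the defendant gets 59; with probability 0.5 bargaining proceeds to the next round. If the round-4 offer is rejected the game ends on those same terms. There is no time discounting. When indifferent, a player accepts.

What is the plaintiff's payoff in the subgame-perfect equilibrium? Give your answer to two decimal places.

By backward induction:
Round 4 (the plaintiff proposes): the defendant gets 59 if talks fail, so the plaintiff offers 59 and keeps 941.
Round 3 (the defendant proposes): rejecting gives the plaintiff an expected 0.5 × 941 + 0.5 × 198 = 569.5. The defendant offers 569.5 and keeps 1000 − 569.5 = 430.5.
Round 2 (the plaintiff proposes): rejecting gives the defendant an expected 0.5 × 430.5 + 0.5 × 59 = 244.75. The plaintiff offers 244.75 and keeps 1000 − 244.75 = 755.25.
Round 1 (the defendant proposes): rejecting gives the plaintiff an expected 0.5 × 755.25 + 0.5 × 198 = 476.625; the defendant offers that and keeps 523.375.

476.63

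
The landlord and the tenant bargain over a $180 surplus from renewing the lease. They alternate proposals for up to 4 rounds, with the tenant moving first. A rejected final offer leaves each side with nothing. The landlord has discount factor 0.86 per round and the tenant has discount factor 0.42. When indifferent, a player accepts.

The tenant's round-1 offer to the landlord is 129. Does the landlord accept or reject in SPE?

Reject

Work out the landlord's continuation value if the offer is rejected.
Round 4 (the landlord proposes): the tenant will accept anything ≥ 0, so the landlord offers 0 and keeps 180.
Round 3 (the tenant proposes): the landlord can get 180 next round, worth 0.86 × 180 = 154.8 now, so the tenant offers 154.8, keeping 25.2.
Round 2 (the landlord proposes): the tenant can get 25.2 next round, worth 0.42 × 25.2 = 10.584 now. The landlord offers 10.584 and keeps 180 − 10.584 = 169.416.
So by rejecting in round 1, the landlord gets 169.416 next round, worth 0.86 × 169.416 = 145.69776 now.
Offer 129 < 145.69776, so the landlord rejects.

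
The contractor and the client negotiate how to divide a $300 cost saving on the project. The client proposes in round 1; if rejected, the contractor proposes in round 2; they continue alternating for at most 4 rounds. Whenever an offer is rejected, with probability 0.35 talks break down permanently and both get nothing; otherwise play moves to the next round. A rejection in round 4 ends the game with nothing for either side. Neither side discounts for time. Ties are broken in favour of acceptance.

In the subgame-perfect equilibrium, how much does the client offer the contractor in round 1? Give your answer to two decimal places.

Round 4 (the contractor proposes): rejection yields 0 for the client; the contractor offers 0 and keeps 300.
Round 3 (the client proposes): rejecting gives the contractor an expected 0.65 × 300 = 195, so the client offers 195, keeping 105.
Round 2 (the contractor proposes): rejecting gives the client an expected 0.65 × 105 = 68.25; the contractor offers that and keeps 231.75.
Round 1 (the client proposes): rejecting gives the contractor an expected 0.65 × 231.75 = 150.6375. The client offers 150.6375 and keeps 300 − 150.6375 = 149.3625.

150.64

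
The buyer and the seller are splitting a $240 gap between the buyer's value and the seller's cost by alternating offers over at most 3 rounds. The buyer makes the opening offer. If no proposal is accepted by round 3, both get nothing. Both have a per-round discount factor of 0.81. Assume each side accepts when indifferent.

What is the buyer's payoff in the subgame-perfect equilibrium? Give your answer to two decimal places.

Round 3 (the buyer proposes): the seller will accept anything ≥ 0, so the buyer offers 0 and keeps 240.
Round 2 (the seller proposes): the buyer can get 240 next round, worth 0.81 × 240 = 194.4 now, so the seller offers 194.4, keeping 45.6.
Round 1 (the buyer proposes): the seller can get 45.6 next round, worth 0.81 × 45.6 = 36.936 now. The buyer offers 36.936 and keeps 240 − 36.936 = 203.064.

203.06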